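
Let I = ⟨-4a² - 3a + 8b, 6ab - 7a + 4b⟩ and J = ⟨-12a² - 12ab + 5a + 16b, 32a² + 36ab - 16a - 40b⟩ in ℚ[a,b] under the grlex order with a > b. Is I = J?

For a fixed monomial order, each ideal has a unique reduced Gröbner basis; comparing bases decides equality.
Buchberger on the first generating set:
f_1 = -4a² - 3a + 8b, LT = a².
f_2 = 6ab - 7a + 4b, LT = ab.

S(f_1,f_2): lcm = a²b. S = 7/6a² + 1/12ab - 2b².
  leading term a²: subtract (-7/24)·f_1 from 7/6a² + 1/12ab - 2b² → 1/12ab - 2b² - ⅞a + 7/3b
  leading term ab: subtract (1/72)·f_2 from 1/12ab - 2b² - ⅞a + 7/3b → -2b² - 7/9a + 41/18b
  leading term b²: no divisor's leading term divides it; move -2b² to the remainder.
  leading term a: no divisor's leading term divides it; move -7/9a to the remainder.
  leading term b: no divisor's leading term divides it; move 41/18b to the remainder.
  remainder -2b² - 7/9a + 41/18b ≠ 0; add g_3 = -2b² - 7/9a + 41/18b to the basis.

The other S-polynomials (S(f_1,g_3), S(f_2,g_3)) all reduce to 0 modulo the current basis, so we have a Gröbner basis.
Inter-reduce: drop elements whose leading term is divisible by another's, tail-reduce, and make monic.
Reduced Gröbner basis: {a² + ¾a - 2b, ab - 7/6a + ⅔b, b² + 7/18a - 41/36b}.

Buchberger on the second generating set:
h_1 = -12a² - 12ab + 5a + 16b, LT = a².
h_2 = 32a² + 36ab - 16a - 40b, LT = a².

S(h_1,h_2): lcm = a². S = -⅛ab + 1/12a - 1/12b.
  leading term ab: no divisor's leading term divides it; move -⅛ab to the remainder.
  leading term a: no divisor's leading term divides it; move 1/12a to the remainder.
  leading term b: no divisor's leading term divides it; move -1/12b to the remainder.
  remainder -⅛ab + 1/12a - 1/12b ≠ 0; add k_3 = -⅛ab + 1/12a - 1/12b to the basis.

S(h_1,k_3): lcm = a²b. S = ab² + ⅔a² - 13/12ab - 4/3b².
  leading term ab²: subtract (-8b)·k_3 from ab² + ⅔a² - 13/12ab - 4/3b² → ⅔a² - 5/12ab - 2b²
  leading term a²: subtract (-1/18)·h_1 from ⅔a² - 5/12ab - 2b² → -13/12ab - 2b² + 5/18a + 8/9b
  leading term ab: subtract (26/3)·k_3 from -13/12ab - 2b² + 5/18a + 8/9b → -2b² - 4/9a + 29/18b
  leading term b²: no divisor's leading term divides it; move -2b² to the remainder.
  leading term a: no divisor's leading term divides it; move -4/9a to the remainder.
  leading term b: no divisor's leading term divides it; move 29/18b to the remainder.
  remainder -2b² - 4/9a + 29/18b ≠ 0; add k_4 = -2b² - 4/9a + 29/18b to the basis.

The other S-polynomials (S(h_2,k_3), S(h_1,k_4), S(h_2,k_4), S(k_3,k_4)) all reduce to 0 modulo the current basis, so we have a Gröbner basis.
Inter-reduce: drop elements whose leading term is divisible by another's, tail-reduce, and make monic.
Reduced Gröbner basis: {a² + ¼a - 2b, ab - ⅔a + ⅔b, b² + 2/9a - 29/36b}.

Since the reduced bases disagree, the two ideals are not the same.

No, the ideals differ.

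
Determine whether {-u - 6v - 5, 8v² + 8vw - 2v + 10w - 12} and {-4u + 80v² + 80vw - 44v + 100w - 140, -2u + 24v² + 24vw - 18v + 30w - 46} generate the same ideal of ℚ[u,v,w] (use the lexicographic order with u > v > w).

Since reduced Gröbner bases are canonical representatives of ideals under a given ordering, it suffices to compute and compare them.
Buchberger on the first generating set:
f_1 = -u - 6v - 5, LT = u.
f_2 = 8v² + 8vw - 2v + 10w - 12, LT = v².

The S-polynomials (S(f_1,f_2)) all reduce to 0 modulo the current basis, so we have a Gröbner basis.
Inter-reduce: drop elements whose leading term is divisible by another's, tail-reduce, and make monic.
Reduced Gröbner basis: {u + 6v + 5, v² + vw - ¼v + 5/4w - 3/2}.

Buchberger on the second generating set:
h_1 = -4u + 80v² + 80vw - 44v + 100w - 140, LT = u.
h_2 = -2u + 24v² + 24vw - 18v + 30w - 46, LT = u.

S(h_1,h_2): lcm = u. S = -8v² - 8vw + 2v - 10w + 12.
  leading term v²: no divisor's leading term divides it; move -8v² to the remainder.
  leading term vw: no divisor's leading term divides it; move -8vw to the remainder.
  leading term v: no divisor's leading term divides it; move 2v to the remainder.
  leading term w: no divisor's leading term divides it; move -10w to the remainder.
  leading term 1: no divisor's leading term divides it; move 12 to the remainder.
  remainder -8v² - 8vw + 2v - 10w + 12 ≠ 0; add k_3 = -8v² - 8vw + 2v - 10w + 12 to the basis.

The other S-polynomials (S(h_1,k_3), S(h_2,k_3)) all reduce to 0 modulo the current basis, so we have a Gröbner basis.
Inter-reduce: drop elements whose leading term is divisible by another's, tail-reduce, and make monic.
Reduced Gröbner basis: {u + 6v + 5, v² + vw - ¼v + 5/4w - 3/2}.

Same reduced basis, so the two generating sets span the same ideal.

Yes, the ideals are equal.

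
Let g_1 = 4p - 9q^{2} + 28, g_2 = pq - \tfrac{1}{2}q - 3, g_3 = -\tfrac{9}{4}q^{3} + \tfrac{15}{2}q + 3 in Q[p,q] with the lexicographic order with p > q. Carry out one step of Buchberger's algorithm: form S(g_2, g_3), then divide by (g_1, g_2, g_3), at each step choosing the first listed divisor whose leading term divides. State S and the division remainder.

S(g_2, g_3) = \tfrac{10}{3}pq + \tfrac{4}{3}p - \tfrac{1}{2}q^{3} - 3q^{2}; remainder on division = 0.

lcm(LM(g_2), LM(g_3)) = pq^{3}.
S = (lcm/LT(g_2))·g_2 − (lcm/LT(g_3))·g_3 = \tfrac{10}{3}pq + \tfrac{4}{3}p - \tfrac{1}{2}q^{3} - 3q^{2}.
Reduce S modulo (g_1, g_2, g_3) in that order:
  leading term pq: subtract (\tfrac{5}{6}q)·g_1 from \tfrac{10}{3}pq + \tfrac{4}{3}p - \tfrac{1}{2}q^{3} - 3q^{2} → \tfrac{4}{3}p + 7q^{3} - 3q^{2} - \tfrac{70}{3}q
  leading term p: subtract (\tfrac{1}{3})·g_1 from \tfrac{4}{3}p + 7q^{3} - 3q^{2} - \tfrac{70}{3}q → 7q^{3} - \tfrac{70}{3}q - \tfrac{28}{3}
  leading term q^{3}: subtract (-\tfrac{28}{9})·g_3 from 7q^{3} - \tfrac{70}{3}q - \tfrac{28}{3} → 0
The remainder is 0, so this S-polynomial contributes no new basis element.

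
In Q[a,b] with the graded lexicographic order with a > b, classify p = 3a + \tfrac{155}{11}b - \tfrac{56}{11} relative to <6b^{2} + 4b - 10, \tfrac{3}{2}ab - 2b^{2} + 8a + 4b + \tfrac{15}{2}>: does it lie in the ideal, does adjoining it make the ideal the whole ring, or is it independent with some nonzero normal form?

Adjoining 3a + \tfrac{155}{11}b - \tfrac{56}{11} makes the ideal the whole ring: the system is inconsistent.

First compute the reduced Gröbner basis of I by Buchberger's algorithm.
f_1 = 6b^{2} + 4b - 10, LT = b^{2}.
f_2 = \tfrac{3}{2}ab - 2b^{2} + 8a + 4b + \tfrac{15}{2}, LT = ab.

S(f_1,f_2): lcm = ab^{2}. S = \tfrac{4}{3}b^{3} - \tfrac{14}{3}ab - \tfrac{8}{3}b^{2} - \tfrac{5}{3}a - 5b.
  leading term b^{3}: subtract (\tfrac{2}{9}b)·f_1 from \tfrac{4}{3}b^{3} - \tfrac{14}{3}ab - \tfrac{8}{3}b^{2} - \tfrac{5}{3}a - 5b → -\tfrac{14}{3}ab - \tfrac{32}{9}b^{2} - \tfrac{5}{3}a - \tfrac{25}{9}b
  leading term ab: subtract (-\tfrac{28}{9})·f_2 from -\tfrac{14}{3}ab - \tfrac{32}{9}b^{2} - \tfrac{5}{3}a - \tfrac{25}{9}b → -\tfrac{88}{9}b^{2} + \tfrac{209}{9}a + \tfrac{29}{3}b + \tfrac{70}{3}
  leading term b^{2}: subtract (-\tfrac{44}{27})·f_1 from -\tfrac{88}{9}b^{2} + \tfrac{209}{9}a + \tfrac{29}{3}b + \tfrac{70}{3} → \tfrac{209}{9}a + \tfrac{437}{27}b + \tfrac{190}{27}
  leading term a: no divisor's leading term divides it; move \tfrac{209}{9}a to the remainder.
  leading term b: no divisor's leading term divides it; move \tfrac{437}{27}b to the remainder.
  leading term 1: no divisor's leading term divides it; move \tfrac{190}{27} to the remainder.
  remainder \tfrac{209}{9}a + \tfrac{437}{27}b + \tfrac{190}{27} ≠ 0; add h_3 = \tfrac{209}{9}a + \tfrac{437}{27}b + \tfrac{190}{27} to the basis.

S(f_1,h_3): leading monomials are coprime, so the S-polynomial reduces to 0 (Buchberger's first criterion).
S(f_2,h_3): lcm = ab. S = -\tfrac{67}{33}b^{2} + \tfrac{16}{3}a + \tfrac{26}{11}b + 5.
  leading term b^{2}: subtract (-\tfrac{67}{198})·f_1 from -\tfrac{67}{33}b^{2} + \tfrac{16}{3}a + \tfrac{26}{11}b + 5 → \tfrac{16}{3}a + \tfrac{368}{99}b + \tfrac{160}{99}
  leading term a: subtract (\tfrac{48}{209})·h_3 from \tfrac{16}{3}a + \tfrac{368}{99}b + \tfrac{160}{99} → 0
  remainder 0.

Every S-polynomial of the final basis reduces to 0, so we have a Gröbner basis.
Inter-reduce: drop elements whose leading term is divisible by another's, tail-reduce, and make monic.
Reduced Gröbner basis: {b^{2} + \tfrac{2}{3}b - \tfrac{5}{3}, a + \tfrac{23}{33}b + \tfrac{10}{33}}.
Label its elements g_1 = b^{2} + \tfrac{2}{3}b - \tfrac{5}{3}, g_2 = a + \tfrac{23}{33}b + \tfrac{10}{33}.

Reduce p = 3a + \tfrac{155}{11}b - \tfrac{56}{11} modulo G:
  leading term a: subtract (3)·g_2 from 3a + \tfrac{155}{11}b - \tfrac{56}{11} → 12b - 6
  leading term b: no divisor's leading term divides it; move 12b to the remainder.
  leading term 1: no divisor's leading term divides it; move -6 to the remainder.
  normal form = 12b - 6.
The normal form is nonzero, so p ∉ I. Since p minus its normal form lies in I, I + (p) = I + (r) where r = 12b - 6; decide whether this ideal is the whole ring.
Run Buchberger on G together with r (pairs among the g_i already reduce to 0 since G is a Gröbner basis):
g_1 = b^{2} + \tfrac{2}{3}b - \tfrac{5}{3}, LT = b^{2}.
g_2 = a + \tfrac{23}{33}b + \tfrac{10}{33}, LT = a.
r = 12b - 6, LT = b.

S(g_1,g_2): leading monomials are coprime, so the S-polynomial reduces to 0 (Buchberger's first criterion).
S(g_1,r): lcm = b^{2}. S = \tfrac{7}{6}b - \tfrac{5}{3}.
  leading term b: subtract (\tfrac{7}{72})·r from \tfrac{7}{6}b - \tfrac{5}{3} → -\tfrac{13}{12}
  leading term 1: no divisor's leading term divides it; move -\tfrac{13}{12} to the remainder.
  remainder -\tfrac{13}{12} ≠ 0; add m_4 = -\tfrac{13}{12} to the basis.

S(g_2,r): leading monomials are coprime, so the S-polynomial reduces to 0 (Buchberger's first criterion).
S(g_1,m_4): leading monomials are coprime, so the S-polynomial reduces to 0 (Buchberger's first criterion).
S(g_2,m_4): leading monomials are coprime, so the S-polynomial reduces to 0 (Buchberger's first criterion).
S(r,m_4): leading monomials are coprime, so the S-polynomial reduces to 0 (Buchberger's first criterion).
Every S-polynomial of the final basis reduces to 0, so we have a Gröbner basis.
Inter-reduce: drop elements whose leading term is divisible by another's, tail-reduce, and make monic.
Reduced Gröbner basis: {1}.
The reduced Gröbner basis of I + (p) is {1}: the ideal is the whole ring, so the enlarged system has no common solution — adjoining p is inconsistent.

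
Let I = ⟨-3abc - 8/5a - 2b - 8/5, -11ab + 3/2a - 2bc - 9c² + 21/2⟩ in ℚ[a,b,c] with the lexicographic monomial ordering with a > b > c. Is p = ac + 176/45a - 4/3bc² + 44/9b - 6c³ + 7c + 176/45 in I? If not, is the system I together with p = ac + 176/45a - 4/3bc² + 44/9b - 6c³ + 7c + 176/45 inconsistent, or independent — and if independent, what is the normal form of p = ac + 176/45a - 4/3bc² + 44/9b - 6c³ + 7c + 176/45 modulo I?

First compute the reduced Gröbner basis of I by Buchberger's algorithm.
f_1 = -3abc - 8/5a - 2b - 8/5, LT = abc.
f_2 = -11ab + 3/2a - 2bc - 9c² + 21/2, LT = ab.

S(f_1,f_2): lcm = abc. S = 3/22ac + 8/15a - 2/11bc² + ⅔b - 9/11c³ + 21/22c + 8/15.
  reduce S modulo (f_1, f_2):
  remainder 3/22ac + 8/15a - 2/11bc² + ⅔b - 9/11c³ + 21/22c + 8/15 ≠ 0; add h_3 = 3/22ac + 8/15a - 2/11bc² + ⅔b - 9/11c³ + 21/22c + 8/15 to the basis.

S(f_1,h_3): lcm = abc. S = -176/45ab + 8/15a + 4/3b²c² - 44/9b² + 6bc³ - 7bc - 146/45b + 8/15.
  reduce S modulo (f_1, f_2, h_3):
  remainder 4/3b²c² - 44/9b² + 6bc³ - 283/45bc - 146/45b + 16/5c² - 16/5 ≠ 0; add h_4 = 4/3b²c² - 44/9b² + 6bc³ - 283/45bc - 146/45b + 16/5c² - 16/5 to the basis.

The other S-polynomials (S(f_2,h_3), S(f_1,h_4), S(f_2,h_4), S(h_3,h_4)) all reduce to 0 modulo the current basis, so we have a Gröbner basis.
Inter-reduce: drop elements whose leading term is divisible by another's, tail-reduce, and make monic.
Reduced Gröbner basis: {ab - 3/22a + 2/11bc + 9/11c² - 21/22, ac + 176/45a - 4/3bc² + 44/9b - 6c³ + 7c + 176/45, b²c² - 11/3b² + 9/2bc³ - 283/60bc - 73/30b + 12/5c² - 12/5}.
Label its elements g_1 = ab - 3/22a + 2/11bc + 9/11c² - 21/22, g_2 = ac + 176/45a - 4/3bc² + 44/9b - 6c³ + 7c + 176/45, g_3 = b²c² - 11/3b² + 9/2bc³ - 283/60bc - 73/30b + 12/5c² - 12/5.

Reduce p = ac + 176/45a - 4/3bc² + 44/9b - 6c³ + 7c + 176/45 modulo G:
  leading term ac: subtract (1)·g_2 from ac + 176/45a - 4/3bc² + 44/9b - 6c³ + 7c + 176/45 → 0
  normal form = 0.
Since the normal form is 0, p ∈ I.

ac + 176/45a - 4/3bc² + 44/9b - 6c³ + 7c + 176/45 lies in I (it reduces to 0).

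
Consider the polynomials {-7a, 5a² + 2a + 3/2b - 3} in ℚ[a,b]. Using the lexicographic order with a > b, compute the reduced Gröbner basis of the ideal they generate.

G = {a, b - 2}

f_1 = -7a, LT = a.
f_2 = 5a² + 2a + 3/2b - 3, LT = a².

S(f_1,f_2): lcm = a². S = -⅖a - 3/10b + ⅗.
  leading term a: subtract (2/35)·f_1 from -⅖a - 3/10b + ⅗ → -3/10b + ⅗
  leading term b: no divisor's leading term divides it; move -3/10b to the remainder.
  leading term 1: no divisor's leading term divides it; move ⅗ to the remainder.
  remainder -3/10b + ⅗ ≠ 0; add g_3 = -3/10b + ⅗ to the basis.

The other S-polynomials (S(f_1,g_3), S(f_2,g_3)) all reduce to 0 modulo the current basis, so we have a Gröbner basis.
Inter-reduce: drop elements whose leading term is divisible by another's, tail-reduce, and make monic.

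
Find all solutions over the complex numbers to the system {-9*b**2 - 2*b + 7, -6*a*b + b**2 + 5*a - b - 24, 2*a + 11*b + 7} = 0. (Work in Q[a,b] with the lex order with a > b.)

{(2, -1)}

Compute a lex Gröbner basis by Buchberger's algorithm.
f_1 = -9*b**2 - 2*b + 7, LT = b**2.
f_2 = -6*a*b + 5*a + b**2 - b - 24, LT = a*b.
f_3 = 2*a + 11*b + 7, LT = a.

S(f_1,f_2): lcm = a*b**2. S = 19/18*a*b - 7/9*a + 1/6*b**3 - 1/6*b**2 - 4*b.
  leading term a*b: subtract (-19/108)·f_2 from 19/18*a*b - 7/9*a + 1/6*b**3 - 1/6*b**2 - 4*b → 11/108*a + 1/6*b**3 + 1/108*b**2 - 451/108*b - 38/9
  leading term a: subtract (11/216)·f_3 from 11/108*a + 1/6*b**3 + 1/108*b**2 - 451/108*b - 38/9 → 1/6*b**3 + 1/108*b**2 - 341/72*b - 989/216
  leading term b**3: subtract (-1/54*b)·f_1 from 1/6*b**3 + 1/108*b**2 - 341/72*b - 989/216 → -1/36*b**2 - 995/216*b - 989/216
  leading term b**2: subtract (1/324)·f_1 from -1/36*b**2 - 995/216*b - 989/216 → -2981/648*b - 2981/648
  leading term b: no divisor's leading term divides it; move -2981/648*b to the remainder.
  leading term 1: no divisor's leading term divides it; move -2981/648 to the remainder.
  remainder -2981/648*b - 2981/648 ≠ 0; add h_4 = -2981/648*b - 2981/648 to the basis.

S(f_1,f_3): leading monomials are coprime, so the S-polynomial reduces to 0 (Buchberger's first criterion).
S(f_2,f_3): lcm = a*b. S = -5/6*a - 17/3*b**2 - 10/3*b + 4.
  leading term a: subtract (-5/12)·f_3 from -5/6*a - 17/3*b**2 - 10/3*b + 4 → -17/3*b**2 + 5/4*b + 83/12
  leading term b**2: subtract (17/27)·f_1 from -17/3*b**2 + 5/4*b + 83/12 → 271/108*b + 271/108
  leading term b: subtract (-6/11)·h_4 from 271/108*b + 271/108 → 0
  remainder 0.

S(f_1,h_4): lcm = b**2. S = -7/9*b - 7/9.
  leading term b: subtract (504/2981)·h_4 from -7/9*b - 7/9 → 0
  remainder 0.

S(f_2,h_4): lcm = a*b. S = -11/6*a - 1/6*b**2 + 1/6*b + 4.
  leading term a: subtract (-11/12)·f_3 from -11/6*a - 1/6*b**2 + 1/6*b + 4 → -1/6*b**2 + 41/4*b + 125/12
  leading term b**2: subtract (1/54)·f_1 from -1/6*b**2 + 41/4*b + 125/12 → 1111/108*b + 1111/108
  leading term b: subtract (-606/271)·h_4 from 1111/108*b + 1111/108 → 0
  remainder 0.

S(f_3,h_4): leading monomials are coprime, so the S-polynomial reduces to 0 (Buchberger's first criterion).
Every S-polynomial of the final basis reduces to 0, so we have a Gröbner basis.
Inter-reduce: drop elements whose leading term is divisible by another's, tail-reduce, and make monic.
Reduced Gröbner basis: {a - 2, b + 1}.

A lex Gröbner basis eliminates variables successively. Here b + 1 depends only on b, with roots {-1}; lifting each root through the earlier basis elements recovers the full solutions.
  b = -1: the earlier basis element becomes a - 2 = 0, giving a = 2 — point (2, -1).
Check: every point annihilates each of the original generators.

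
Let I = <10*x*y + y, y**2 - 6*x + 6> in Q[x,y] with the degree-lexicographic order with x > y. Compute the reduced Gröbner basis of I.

G = {x**2 - 9/10*x - 1/10, x*y + 1/10*y, y**2 - 6*x + 6}

This is the nonlinear analogue of row-reducing a linear system.

f_1 = 10*x*y + y, LT = x*y.
f_2 = y**2 - 6*x + 6, LT = y**2.

S(f_1,f_2): lcm = x*y**2. S = 6*x**2 + 1/10*y**2 - 6*x.
  reduce S modulo (f_1, f_2):
  remainder 6*x**2 - 27/5*x - 3/5 ≠ 0; add g_3 = 6*x**2 - 27/5*x - 3/5 to the basis.

The other S-polynomials (S(f_1,g_3), S(f_2,g_3)) all reduce to 0 modulo the current basis, so we have a Gröbner basis.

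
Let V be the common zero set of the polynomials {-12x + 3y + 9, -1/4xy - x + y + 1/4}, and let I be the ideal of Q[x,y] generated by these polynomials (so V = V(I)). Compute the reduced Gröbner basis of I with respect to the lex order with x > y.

G = {x - 1/4y - 3/4, y^2 - 9y + 8}

f_1 = -12x + 3y + 9, LT = x.
f_2 = -1/4xy - x + y + 1/4, LT = xy.

S(f_1,f_2): lcm = xy. S = -4x - 1/4y^2 + 13/4y + 1.
  reduce S modulo (f_1, f_2):
  remainder -1/4y^2 + 9/4y - 2 ≠ 0; add g_3 = -1/4y^2 + 9/4y - 2 to the basis.

The other S-polynomials (S(f_1,g_3), S(f_2,g_3)) all reduce to 0 modulo the current basis, so we have a Gröbner basis.
Inter-reduce: drop elements whose leading term is divisible by another's, tail-reduce, and make monic.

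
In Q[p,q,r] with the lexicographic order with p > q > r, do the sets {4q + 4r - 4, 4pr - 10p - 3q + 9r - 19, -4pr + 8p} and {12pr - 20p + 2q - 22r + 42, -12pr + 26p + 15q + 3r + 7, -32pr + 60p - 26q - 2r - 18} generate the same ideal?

Since reduced Gröbner bases are canonical representatives of ideals under a given ordering, it suffices to compute and compare them.
Buchberger on the first generating set:
f_1 = 4q + 4r - 4, LT = q.
f_2 = 4pr - 10p - 3q + 9r - 19, LT = pr.
f_3 = -4pr + 8p, LT = pr.

S(f_2,f_3): lcm = pr. S = -\tfrac{1}{2}p - \tfrac{3}{4}q + \tfrac{9}{4}r - \tfrac{19}{4}.
  leading term p: no divisor's leading term divides it; move -\tfrac{1}{2}p to the remainder.
  leading term q: subtract (-\tfrac{3}{16})·f_1 from -\tfrac{3}{4}q + \tfrac{9}{4}r - \tfrac{19}{4} → 3r - \tfrac{11}{2}
  leading term r: no divisor's leading term divides it; move 3r to the remainder.
  leading term 1: no divisor's leading term divides it; move -\tfrac{11}{2} to the remainder.
  remainder -\tfrac{1}{2}p + 3r - \tfrac{11}{2} ≠ 0; add g_4 = -\tfrac{1}{2}p + 3r - \tfrac{11}{2} to the basis.

S(f_2,g_4): lcm = pr. S = -\tfrac{5}{2}p - \tfrac{3}{4}q + 6r^{2} - \tfrac{35}{4}r - \tfrac{19}{4}.
  leading term p: subtract (5)·g_4 from -\tfrac{5}{2}p - \tfrac{3}{4}q + 6r^{2} - \tfrac{35}{4}r - \tfrac{19}{4} → -\tfrac{3}{4}q + 6r^{2} - \tfrac{95}{4}r + \tfrac{91}{4}
  leading term q: subtract (-\tfrac{3}{16})·f_1 from -\tfrac{3}{4}q + 6r^{2} - \tfrac{95}{4}r + \tfrac{91}{4} → 6r^{2} - 23r + 22
  leading term r^{2}: no divisor's leading term divides it; move 6r^{2} to the remainder.
  leading term r: no divisor's leading term divides it; move -23r to the remainder.
  leading term 1: no divisor's leading term divides it; move 22 to the remainder.
  remainder 6r^{2} - 23r + 22 ≠ 0; add g_5 = 6r^{2} - 23r + 22 to the basis.

The other S-polynomials (S(f_1,f_2), S(f_1,f_3), S(f_1,g_4), S(f_3,g_4), S(f_1,g_5), S(f_2,g_5), S(f_3,g_5), S(g_4,g_5)) all reduce to 0 modulo the current basis, so we have a Gröbner basis.
Inter-reduce: drop elements whose leading term is divisible by another's, tail-reduce, and make monic.
Reduced Gröbner basis: {p - 6r + 11, q + r - 1, r^{2} - \tfrac{23}{6}r + \tfrac{11}{3}}.

Buchberger on the second generating set:
h_1 = 12pr - 20p + 2q - 22r + 42, LT = pr.
h_2 = -12pr + 26p + 15q + 3r + 7, LT = pr.
h_3 = -32pr + 60p - 26q - 2r - 18, LT = pr.

S(h_1,h_2): lcm = pr. S = \tfrac{1}{2}p + \tfrac{17}{12}q - \tfrac{19}{12}r + \tfrac{49}{12}.
  leading term p: no divisor's leading term divides it; move \tfrac{1}{2}p to the remainder.
  leading term q: no divisor's leading term divides it; move \tfrac{17}{12}q to the remainder.
  leading term r: no divisor's leading term divides it; move -\tfrac{19}{12}r to the remainder.
  leading term 1: no divisor's leading term divides it; move \tfrac{49}{12} to the remainder.
  remainder \tfrac{1}{2}p + \tfrac{17}{12}q - \tfrac{19}{12}r + \tfrac{49}{12} ≠ 0; add k_4 = \tfrac{1}{2}p + \tfrac{17}{12}q - \tfrac{19}{12}r + \tfrac{49}{12} to the basis.

S(h_1,h_3): lcm = pr. S = \tfrac{5}{24}p - \tfrac{31}{48}q - \tfrac{91}{48}r + \tfrac{47}{16}.
  leading term p: subtract (\tfrac{5}{12})·k_4 from \tfrac{5}{24}p - \tfrac{31}{48}q - \tfrac{91}{48}r + \tfrac{47}{16} → -\tfrac{89}{72}q - \tfrac{89}{72}r + \tfrac{89}{72}
  leading term q: no divisor's leading term divides it; move -\tfrac{89}{72}q to the remainder.
  leading term r: no divisor's leading term divides it; move -\tfrac{89}{72}r to the remainder.
  leading term 1: no divisor's leading term divides it; move \tfrac{89}{72} to the remainder.
  remainder -\tfrac{89}{72}q - \tfrac{89}{72}r + \tfrac{89}{72} ≠ 0; add k_5 = -\tfrac{89}{72}q - \tfrac{89}{72}r + \tfrac{89}{72} to the basis.

S(h_1,k_4): lcm = pr. S = -\tfrac{5}{3}p - \tfrac{17}{6}qr + \tfrac{1}{6}q + \tfrac{19}{6}r^{2} - 10r + \tfrac{7}{2}.
  leading term p: subtract (-\tfrac{10}{3})·k_4 from -\tfrac{5}{3}p - \tfrac{17}{6}qr + \tfrac{1}{6}q + \tfrac{19}{6}r^{2} - 10r + \tfrac{7}{2} → -\tfrac{17}{6}qr + \tfrac{44}{9}q + \tfrac{19}{6}r^{2} - \tfrac{275}{18}r + \tfrac{154}{9}
  leading term qr: subtract (\tfrac{204}{89}r)·k_5 from -\tfrac{17}{6}qr + \tfrac{44}{9}q + \tfrac{19}{6}r^{2} - \tfrac{275}{18}r + \tfrac{154}{9} → \tfrac{44}{9}q + 6r^{2} - \tfrac{163}{9}r + \tfrac{154}{9}
  leading term q: subtract (-\tfrac{352}{89})·k_5 from \tfrac{44}{9}q + 6r^{2} - \tfrac{163}{9}r + \tfrac{154}{9} → 6r^{2} - 23r + 22
  leading term r^{2}: no divisor's leading term divides it; move 6r^{2} to the remainder.
  leading term r: no divisor's leading term divides it; move -23r to the remainder.
  leading term 1: no divisor's leading term divides it; move 22 to the remainder.
  remainder 6r^{2} - 23r + 22 ≠ 0; add k_6 = 6r^{2} - 23r + 22 to the basis.

The other S-polynomials (S(h_2,h_3), S(h_2,k_4), S(h_3,k_4), S(h_1,k_5), S(h_2,k_5), S(h_3,k_5), S(k_4,k_5), S(h_1,k_6), S(h_2,k_6), S(h_3,k_6), S(k_4,k_6), S(k_5,k_6)) all reduce to 0 modulo the current basis, so we have a Gröbner basis.
Inter-reduce: drop elements whose leading term is divisible by another's, tail-reduce, and make monic.
Reduced Gröbner basis: {p - 6r + 11, q + r - 1, r^{2} - \tfrac{23}{6}r + \tfrac{11}{3}}.

Same reduced basis, so the two generating sets span the same ideal.

Yes, the ideals are equal.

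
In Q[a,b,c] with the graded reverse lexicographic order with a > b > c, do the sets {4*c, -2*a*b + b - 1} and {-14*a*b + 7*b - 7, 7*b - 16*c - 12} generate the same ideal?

No, the ideals differ.

Since reduced Gröbner bases are canonical representatives of ideals under a given ordering, it suffices to compute and compare them.
Buchberger on the first generating set:
f_1 = 4*c, LT = c.
f_2 = -2*a*b + b - 1, LT = a*b.

S(f_1,f_2): leading monomials are coprime, so the S-polynomial reduces to 0 (Buchberger's first criterion).
Every S-polynomial of the final basis reduces to 0, so we have a Gröbner basis.
Inter-reduce: drop elements whose leading term is divisible by another's, tail-reduce, and make monic.
Reduced Gröbner basis: {a*b - 1/2*b + 1/2, c}.

Buchberger on the second generating set:
h_1 = -14*a*b + 7*b - 7, LT = a*b.
h_2 = 7*b - 16*c - 12, LT = b.

S(h_1,h_2): lcm = a*b. S = 16/7*a*c + 12/7*a - 1/2*b + 1/2.
  leading term a*c: no divisor's leading term divides it; move 16/7*a*c to the remainder.
  leading term a: no divisor's leading term divides it; move 12/7*a to the remainder.
  leading term b: subtract (-1/14)·h_2 from -1/2*b + 1/2 → -8/7*c - 5/14
  leading term c: no divisor's leading term divides it; move -8/7*c to the remainder.
  leading term 1: no divisor's leading term divides it; move -5/14 to the remainder.
  remainder 16/7*a*c + 12/7*a - 8/7*c - 5/14 ≠ 0; add k_3 = 16/7*a*c + 12/7*a - 8/7*c - 5/14 to the basis.

S(h_1,k_3): lcm = a*b*c. S = -3/4*a*b + 5/32*b + 1/2*c.
  leading term a*b: subtract (3/56)·h_1 from -3/4*a*b + 5/32*b + 1/2*c → -7/32*b + 1/2*c + 3/8
  leading term b: subtract (-1/32)·h_2 from -7/32*b + 1/2*c + 3/8 → 0
  remainder 0.

S(h_2,k_3): leading monomials are coprime, so the S-polynomial reduces to 0 (Buchberger's first criterion).
Every S-polynomial of the final basis reduces to 0, so we have a Gröbner basis.
Inter-reduce: drop elements whose leading term is divisible by another's, tail-reduce, and make monic.
Reduced Gröbner basis: {a*c + 3/4*a - 1/2*c - 5/32, b - 16/7*c - 12/7}.

These differ, so the ideals are not equal.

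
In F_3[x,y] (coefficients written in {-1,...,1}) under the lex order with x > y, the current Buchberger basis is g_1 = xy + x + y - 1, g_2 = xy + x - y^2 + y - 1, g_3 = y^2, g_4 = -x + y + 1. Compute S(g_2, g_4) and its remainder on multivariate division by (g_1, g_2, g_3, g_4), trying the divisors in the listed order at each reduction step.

S(g_2, g_4) = x - y - 1; remainder on division = 0.

lcm(LM(g_2), LM(g_4)) = xy.
S = (lcm/LT(g_2))·g_2 − (lcm/LT(g_4))·g_4 = x - y - 1.
Reduce S modulo (g_1, g_2, g_3, g_4) in that order:
  leading term x: subtract (-1)·g_4 from x - y - 1 → 0
The remainder is 0, so this S-polynomial contributes no new basis element.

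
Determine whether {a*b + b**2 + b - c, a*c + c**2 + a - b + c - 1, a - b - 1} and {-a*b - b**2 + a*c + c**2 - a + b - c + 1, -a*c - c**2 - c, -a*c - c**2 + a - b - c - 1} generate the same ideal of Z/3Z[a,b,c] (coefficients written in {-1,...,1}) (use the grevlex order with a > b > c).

Two ideals are equal iff their reduced Gröbner bases coincide (the reduced basis is unique for a fixed ordering).
Buchberger on the first generating set:
f_1 = a*b + b**2 + b - c, LT = a*b.
f_2 = a*c + c**2 + a - b + c - 1, LT = a*c.
f_3 = a - b - 1, LT = a.

S(f_1,f_2): lcm = a*b*c. S = b**2*c - b*c**2 - a*b + b**2 - c**2 + b.
  reduce S modulo (f_1, f_2, f_3):
  remainder b**2*c - b*c**2 - b**2 - c**2 - b - c ≠ 0; add g_4 = b**2*c - b*c**2 - b**2 - c**2 - b - c to the basis.

S(f_1,f_3): lcm = a*b. S = -b**2 - b - c.
  reduce S modulo (f_1, f_2, f_3, g_4):
  remainder -b**2 - b - c ≠ 0; add g_5 = -b**2 - b - c to the basis.

S(f_2,f_3): lcm = a*c. S = b*c + c**2 + a - b - c - 1.
  reduce S modulo (f_1, f_2, f_3, g_4, g_5):
  remainder b*c + c**2 - c ≠ 0; add g_6 = b*c + c**2 - c to the basis.

S(g_4,g_5): lcm = b**2*c. S = -b*c**2 - b**2 - b*c + c**2 - b - c.
  reduce S modulo (f_1, f_2, f_3, g_4, g_5, g_6):
  remainder c**3 + c**2 - c ≠ 0; add g_7 = c**3 + c**2 - c to the basis.

The other S-polynomials (S(f_1,g_4), S(f_2,g_4), S(f_3,g_4), S(f_1,g_5), S(f_2,g_5), S(f_3,g_5), S(f_1,g_6), S(f_2,g_6), S(f_3,g_6), S(g_4,g_6), S(g_5,g_6), S(f_1,g_7), S(f_2,g_7), S(f_3,g_7), S(g_4,g_7), S(g_5,g_7), S(g_6,g_7)) all reduce to 0 modulo the current basis, so we have a Gröbner basis.
Inter-reduce: drop elements whose leading term is divisible by another's, tail-reduce, and make monic.
Reduced Gröbner basis: {c**3 + c**2 - c, b**2 + b + c, b*c + c**2 - c, a - b - 1}.

Buchberger on the second generating set:
h_1 = -a*b - b**2 + a*c + c**2 - a + b - c + 1, LT = a*b.
h_2 = -a*c - c**2 - c, LT = a*c.
h_3 = -a*c - c**2 + a - b - c - 1, LT = a*c.

S(h_1,h_2): lcm = a*b*c. S = b**2*c - a*c**2 - b*c**2 - c**3 + a*c + b*c + c**2 - c.
  reduce S modulo (h_1, h_2, h_3):
  remainder b**2*c - b*c**2 + b*c + c**2 + c ≠ 0; add k_4 = b**2*c - b*c**2 + b*c + c**2 + c to the basis.

S(h_1,h_3): lcm = a*b*c. S = b**2*c - a*c**2 - b*c**2 - c**3 + a*b - b**2 + a*c + b*c + c**2 - b - c.
  reduce S modulo (h_1, h_2, h_3, k_4):
  remainder b**2 - a + c + 1 ≠ 0; add k_5 = b**2 - a + c + 1 to the basis.

S(h_2,h_3): lcm = a*c. S = a - b - 1.
  reduce S modulo (h_1, h_2, h_3, k_4, k_5):
  remainder a - b - 1 ≠ 0; add k_6 = a - b - 1 to the basis.

S(h_1,k_5): lcm = a*b**2. S = b**3 - a*b*c - b*c**2 + a**2 + a*b - b**2 - a*c + b*c - a - b.
  reduce S modulo (h_1, h_2, h_3, k_4, k_5, k_6):
  remainder b*c + c**2 - c ≠ 0; add k_7 = b*c + c**2 - c to the basis.

S(k_4,k_5): lcm = b**2*c. S = -b*c**2 + a*c + b*c.
  reduce S modulo (h_1, h_2, h_3, k_4, k_5, k_6, k_7):
  remainder c**3 ≠ 0; add k_8 = c**3 to the basis.

The other S-polynomials (S(h_1,k_4), S(h_2,k_4), S(h_3,k_4), S(h_2,k_5), S(h_3,k_5), S(h_1,k_6), S(h_2,k_6), S(h_3,k_6), S(k_4,k_6), S(k_5,k_6), S(h_1,k_7), S(h_2,k_7), S(h_3,k_7), S(k_4,k_7), S(k_5,k_7), S(k_6,k_7), S(h_1,k_8), S(h_2,k_8), S(h_3,k_8), S(k_4,k_8), S(k_5,k_8), S(k_6,k_8), S(k_7,k_8)) all reduce to 0 modulo the current basis, so we have a Gröbner basis.
Inter-reduce: drop elements whose leading term is divisible by another's, tail-reduce, and make monic.
Reduced Gröbner basis: {c**3, b**2 - b + c, b*c + c**2 - c, a - b - 1}.

The bases are distinct; the ideals are different.
The choice of monomial ordering does not affect the verdict — as long as both bases are computed under the same ordering, their equality decides ideal equality.

No, the ideals differ.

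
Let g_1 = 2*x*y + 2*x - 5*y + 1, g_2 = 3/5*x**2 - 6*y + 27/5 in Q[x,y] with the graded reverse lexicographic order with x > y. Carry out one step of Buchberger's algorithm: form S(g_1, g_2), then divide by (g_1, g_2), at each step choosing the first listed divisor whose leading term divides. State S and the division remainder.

S(g_1, g_2) = x**2 - 5/2*x*y + 10*y**2 + 1/2*x - 9*y; remainder on division = 10*y**2 + 3*x - 21/4*y - 31/4.

lcm(LM(g_1), LM(g_2)) = x**2*y.
S = (lcm/LT(g_1))·g_1 − (lcm/LT(g_2))·g_2 = x**2 - 5/2*x*y + 10*y**2 + 1/2*x - 9*y.
Reduce S modulo (g_1, g_2) in that order:
  leading term x**2: subtract (5/3)·g_2 from x**2 - 5/2*x*y + 10*y**2 + 1/2*x - 9*y → -5/2*x*y + 10*y**2 + 1/2*x + y - 9
  leading term x*y: subtract (-5/4)·g_1 from -5/2*x*y + 10*y**2 + 1/2*x + y - 9 → 10*y**2 + 3*x - 21/4*y - 31/4
  leading term y**2: no divisor's leading term divides it; move 10*y**2 to the remainder.
  leading term x: no divisor's leading term divides it; move 3*x to the remainder.
  leading term y: no divisor's leading term divides it; move -21/4*y to the remainder.
  leading term 1: no divisor's leading term divides it; move -31/4 to the remainder.
The remainder 10*y**2 + 3*x - 21/4*y - 31/4 is nonzero, so it would be added as the next basis element.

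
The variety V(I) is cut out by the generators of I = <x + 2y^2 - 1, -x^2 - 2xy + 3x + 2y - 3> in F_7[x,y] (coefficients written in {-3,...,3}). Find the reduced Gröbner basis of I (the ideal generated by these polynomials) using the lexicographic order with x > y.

G = {x + 2y^2 - 1, y^4 - y^3 - 3y^2 + 2}

This is the nonlinear analogue of row-reducing a linear system.

f_1 = x + 2y^2 - 1, LT = x.
f_2 = -x^2 - 2xy + 3x + 2y - 3, LT = x^2.

S(f_1,f_2): lcm = x^2. S = 2xy^2 - 2xy + 2x + 2y - 3.
  leading term xy^2: subtract (2y^2)·f_1 from 2xy^2 - 2xy + 2x + 2y - 3 → -2xy + 2x + 3y^4 + 2y^2 + 2y - 3
  leading term xy: subtract (-2y)·f_1 from -2xy + 2x + 3y^4 + 2y^2 + 2y - 3 → 2x + 3y^4 - 3y^3 + 2y^2 - 3
  leading term x: subtract (2)·f_1 from 2x + 3y^4 - 3y^3 + 2y^2 - 3 → 3y^4 - 3y^3 - 2y^2 - 1
  leading term y^4: no divisor's leading term divides it; move 3y^4 to the remainder.
  leading term y^3: no divisor's leading term divides it; move -3y^3 to the remainder.
  leading term y^2: no divisor's leading term divides it; move -2y^2 to the remainder.
  leading term 1: no divisor's leading term divides it; move -1 to the remainder.
  remainder 3y^4 - 3y^3 - 2y^2 - 1 ≠ 0; add g_3 = 3y^4 - 3y^3 - 2y^2 - 1 to the basis.

S(f_1,g_3): leading monomials are coprime, so the S-polynomial reduces to 0 (Buchberger's first criterion).
S(f_2,g_3): leading monomials are coprime, so the S-polynomial reduces to 0 (Buchberger's first criterion).
Every S-polynomial of the final basis reduces to 0, so we have a Gröbner basis.
Inter-reduce: drop elements whose leading term is divisible by another's, tail-reduce, and make monic.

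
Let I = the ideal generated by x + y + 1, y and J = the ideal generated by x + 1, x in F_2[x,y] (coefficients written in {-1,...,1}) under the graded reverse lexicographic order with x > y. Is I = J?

No, the ideals differ.

For a fixed monomial order, each ideal has a unique reduced Gröbner basis; comparing bases decides equality.
Buchberger on the first generating set:
f_1 = x + y + 1, LT = x.
f_2 = y, LT = y.

The S-polynomials (S(f_1,f_2)) all reduce to 0 modulo the current basis, so we have a Gröbner basis.
Inter-reduce: drop elements whose leading term is divisible by another's, tail-reduce, and make monic.
Reduced Gröbner basis: {x + 1, y}.

Buchberger on the second generating set:
h_1 = x + 1, LT = x.
h_2 = x, LT = x.

S(h_1,h_2): lcm = x. S = 1.
  leading term 1: no divisor's leading term divides it; move 1 to the remainder.
  remainder 1 ≠ 0; add k_3 = 1 to the basis.

The other S-polynomials (S(h_1,k_3), S(h_2,k_3)) all reduce to 0 modulo the current basis, so we have a Gröbner basis.
Inter-reduce: drop elements whose leading term is divisible by another's, tail-reduce, and make monic.
Reduced Gröbner basis: {1}.

These differ, so the ideals are not equal.
The same test decides containment: I ⊆ J iff every generator of I reduces to 0 modulo a Gröbner basis of J.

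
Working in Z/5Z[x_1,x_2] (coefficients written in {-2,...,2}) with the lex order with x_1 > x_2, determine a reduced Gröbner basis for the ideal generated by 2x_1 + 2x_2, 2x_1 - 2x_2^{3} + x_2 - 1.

f_1 = 2x_1 + 2x_2, LT = x_1.
f_2 = 2x_1 - 2x_2^{3} + x_2 - 1, LT = x_1.

S(f_1,f_2): lcm = x_1. S = x_2^{3} - 2x_2 - 2.
  reduce S modulo (f_1, f_2):
  remainder x_2^{3} - 2x_2 - 2 ≠ 0; add g_3 = x_2^{3} - 2x_2 - 2 to the basis.

The other S-polynomials (S(f_1,g_3), S(f_2,g_3)) all reduce to 0 modulo the current basis, so we have a Gröbner basis.
Inter-reduce: drop elements whose leading term is divisible by another's, tail-reduce, and make monic.

G = {x_1 + x_2, x_2^{3} - 2x_2 - 2}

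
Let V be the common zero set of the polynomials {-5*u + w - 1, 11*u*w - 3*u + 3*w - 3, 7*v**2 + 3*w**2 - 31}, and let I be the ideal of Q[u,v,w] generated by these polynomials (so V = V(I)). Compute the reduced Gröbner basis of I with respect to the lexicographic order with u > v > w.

G = {u - 1/5*w + 1/5, v**2 - 3/77*w - 305/77, w**2 + 1/11*w - 12/11}

Buchberger's algorithm terminates because the ascending chain of leading-term ideals stabilizes.

f_1 = -5*u + w - 1, LT = u.
f_2 = 11*u*w - 3*u + 3*w - 3, LT = u*w.
f_3 = 7*v**2 + 3*w**2 - 31, LT = v**2.

S(f_1,f_2): lcm = u*w. S = 3/11*u - 1/5*w**2 - 4/55*w + 3/11.
  leading term u: subtract (-3/55)·f_1 from 3/11*u - 1/5*w**2 - 4/55*w + 3/11 → -1/5*w**2 - 1/55*w + 12/55
  leading term w**2: no divisor's leading term divides it; move -1/5*w**2 to the remainder.
  leading term w: no divisor's leading term divides it; move -1/55*w to the remainder.
  leading term 1: no divisor's leading term divides it; move 12/55 to the remainder.
  remainder -1/5*w**2 - 1/55*w + 12/55 ≠ 0; add g_4 = -1/5*w**2 - 1/55*w + 12/55 to the basis.

S(f_1,f_3): leading monomials are coprime, so the S-polynomial reduces to 0 (Buchberger's first criterion).
S(f_2,f_3): leading monomials are coprime, so the S-polynomial reduces to 0 (Buchberger's first criterion).
S(f_1,g_4): leading monomials are coprime, so the S-polynomial reduces to 0 (Buchberger's first criterion).
S(f_2,g_4): lcm = u*w**2. S = -4/11*u*w + 12/11*u + 3/11*w**2 - 3/11*w.
  leading term u*w: subtract (4/55*w)·f_1 from -4/11*u*w + 12/11*u + 3/11*w**2 - 3/11*w → 12/11*u + 1/5*w**2 - 1/5*w
  leading term u: subtract (-12/55)·f_1 from 12/11*u + 1/5*w**2 - 1/5*w → 1/5*w**2 + 1/55*w - 12/55
  leading term w**2: subtract (-1)·g_4 from 1/5*w**2 + 1/55*w - 12/55 → 0
  remainder 0.

S(f_3,g_4): leading monomials are coprime, so the S-polynomial reduces to 0 (Buchberger's first criterion).
Every S-polynomial of the final basis reduces to 0, so we have a Gröbner basis.
Inter-reduce: drop elements whose leading term is divisible by another's, tail-reduce, and make monic.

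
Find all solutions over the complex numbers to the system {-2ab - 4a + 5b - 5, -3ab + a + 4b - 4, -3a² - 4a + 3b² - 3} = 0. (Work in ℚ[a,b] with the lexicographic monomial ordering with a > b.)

Compute a lex Gröbner basis by Buchberger's algorithm.
f_1 = -2ab - 4a + 5b - 5, LT = ab.
f_2 = -3ab + a + 4b - 4, LT = ab.
f_3 = -3a² - 4a + 3b² - 3, LT = a².

S(f_1,f_2): lcm = ab. S = 7/3a - 7/6b + 7/6.
  leading term a: no divisor's leading term divides it; move 7/3a to the remainder.
  leading term b: no divisor's leading term divides it; move -7/6b to the remainder.
  leading term 1: no divisor's leading term divides it; move 7/6 to the remainder.
  remainder 7/3a - 7/6b + 7/6 ≠ 0; add h_4 = 7/3a - 7/6b + 7/6 to the basis.

S(f_1,f_3): lcm = a²b. S = 2a² - 23/6ab + 5/2a + b³ - b.
  leading term a²: subtract (-⅔)·f_3 from 2a² - 23/6ab + 5/2a + b³ - b → -23/6ab - ⅙a + b³ + 2b² - b - 2
  leading term ab: subtract (23/12)·f_1 from -23/6ab - ⅙a + b³ + 2b² - b - 2 → 15/2a + b³ + 2b² - 127/12b + 91/12
  leading term a: subtract (45/14)·h_4 from 15/2a + b³ + 2b² - 127/12b + 91/12 → b³ + 2b² - 41/6b + 23/6
  leading term b³: no divisor's leading term divides it; move b³ to the remainder.
  leading term b²: no divisor's leading term divides it; move 2b² to the remainder.
  leading term b: no divisor's leading term divides it; move -41/6b to the remainder.
  leading term 1: no divisor's leading term divides it; move 23/6 to the remainder.
  remainder b³ + 2b² - 41/6b + 23/6 ≠ 0; add h_5 = b³ + 2b² - 41/6b + 23/6 to the basis.

S(f_2,f_3): lcm = a²b. S = -⅓a² - 8/3ab + 4/3a + b³ - b.
  leading term a²: subtract (1/9)·f_3 from -⅓a² - 8/3ab + 4/3a + b³ - b → -8/3ab + 16/9a + b³ - ⅓b² - b + ⅓
  leading term ab: subtract (4/3)·f_1 from -8/3ab + 16/9a + b³ - ⅓b² - b + ⅓ → 64/9a + b³ - ⅓b² - 23/3b + 7
  leading term a: subtract (64/21)·h_4 from 64/9a + b³ - ⅓b² - 23/3b + 7 → b³ - ⅓b² - 37/9b + 31/9
  leading term b³: subtract (1)·h_5 from b³ - ⅓b² - 37/9b + 31/9 → -7/3b² + 49/18b - 7/18
  leading term b²: no divisor's leading term divides it; move -7/3b² to the remainder.
  leading term b: no divisor's leading term divides it; move 49/18b to the remainder.
  leading term 1: no divisor's leading term divides it; move -7/18 to the remainder.
  remainder -7/3b² + 49/18b - 7/18 ≠ 0; add h_6 = -7/3b² + 49/18b - 7/18 to the basis.

S(f_1,h_4): lcm = ab. S = 2a + ½b² - 3b + 5/2.
  leading term a: subtract (6/7)·h_4 from 2a + ½b² - 3b + 5/2 → ½b² - 2b + 3/2
  leading term b²: subtract (-3/14)·h_6 from ½b² - 2b + 3/2 → -17/12b + 17/12
  leading term b: no divisor's leading term divides it; move -17/12b to the remainder.
  leading term 1: no divisor's leading term divides it; move 17/12 to the remainder.
  remainder -17/12b + 17/12 ≠ 0; add h_7 = -17/12b + 17/12 to the basis.

The other S-polynomials (S(f_2,h_4), S(f_3,h_4), S(f_1,h_5), S(f_2,h_5), S(f_3,h_5), S(h_4,h_5), S(f_1,h_6), S(f_2,h_6), S(f_3,h_6), S(h_4,h_6), S(h_5,h_6), S(f_1,h_7), S(f_2,h_7), S(f_3,h_7), S(h_4,h_7), S(h_5,h_7), S(h_6,h_7)) all reduce to 0 modulo the current basis, so we have a Gröbner basis.
Inter-reduce: drop elements whose leading term is divisible by another's, tail-reduce, and make monic.
Reduced Gröbner basis: {a, b - 1}.

Elimination: the polynomial b - 1 lies in the elimination ideal for b, so b ∈ {1}. For each such b, the remaining basis elements (now univariate) give the rest of the solution.
  b = 1: the earlier basis element becomes a = 0, giving a = 0 — point (0, 1).

{(0, 1)}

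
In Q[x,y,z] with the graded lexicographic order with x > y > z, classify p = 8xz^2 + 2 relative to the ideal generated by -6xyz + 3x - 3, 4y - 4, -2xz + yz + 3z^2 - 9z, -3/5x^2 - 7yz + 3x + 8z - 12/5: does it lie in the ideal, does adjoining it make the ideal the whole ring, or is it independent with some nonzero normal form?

Adjoining 8xz^2 + 2 makes the ideal the whole ring: the system is inconsistent.

First compute the reduced Gröbner basis of I by Buchberger's algorithm.
f_1 = -6xyz + 3x - 3, LT = xyz.
f_2 = 4y - 4, LT = y.
f_3 = -2xz + yz + 3z^2 - 9z, LT = xz.
f_4 = -3/5x^2 - 7yz + 3x + 8z - 12/5, LT = x^2.

S(f_1,f_2): lcm = xyz. S = xz - 1/2x + 1/2.
  reduce S modulo (f_1, f_2, f_3, f_4):
  remainder 3/2z^2 - 1/2x - 4z + 1/2 ≠ 0; add h_5 = 3/2z^2 - 1/2x - 4z + 1/2 to the basis.

S(f_1,f_4): lcm = x^2yz. S = -35/3y^2z^2 + 5xyz + 40/3yz^2 - 1/2x^2 - 4yz + 1/2x.
  reduce S modulo (f_1, f_2, f_3, f_4, h_5):
  remainder 19/18x - 7/18z - 19/18 ≠ 0; add h_6 = 19/18x - 7/18z - 19/18 to the basis.

S(f_3,f_4): lcm = x^2z. S = -1/2xyz - 3/2xz^2 - 35/3yz^2 + 19/2xz + 40/3z^2 - 4z.
  reduce S modulo (f_1, f_2, f_3, f_4, h_5, h_6):
  remainder 1331/456z ≠ 0; add h_7 = 1331/456z to the basis.

The other S-polynomials (S(f_1,f_3), S(f_2,f_3), S(f_2,f_4), S(f_1,h_5), S(f_2,h_5), S(f_3,h_5), S(f_4,h_5), S(f_1,h_6), S(f_2,h_6), S(f_3,h_6), S(f_4,h_6), S(h_5,h_6), S(f_1,h_7), S(f_2,h_7), S(f_3,h_7), S(f_4,h_7), S(h_5,h_7), S(h_6,h_7)) all reduce to 0 modulo the current basis, so we have a Gröbner basis.
Inter-reduce: drop elements whose leading term is divisible by another's, tail-reduce, and make monic.
Reduced Gröbner basis: {x - 1, y - 1, z}.
Label its elements g_1 = x - 1, g_2 = y - 1, g_3 = z.

Reduce p = 8xz^2 + 2 modulo G:
  leading term xz^2: subtract (8z^2)·g_1 from 8xz^2 + 2 → 8z^2 + 2
  leading term z^2: subtract (8z)·g_3 from 8z^2 + 2 → 2
  leading term 1: no divisor's leading term divides it; move 2 to the remainder.
  normal form = 2.
The normal form is nonzero, so p ∉ I. Since p minus its normal form lies in I, I + (p) = I + (r) where r = 2; decide whether this ideal is the whole ring.
Here r = 2 is a nonzero constant, hence a unit: 1 ∈ I + (p), the Gröbner basis of I + (p) is {1}, and the enlarged system has no common solution — adjoining p is inconsistent.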